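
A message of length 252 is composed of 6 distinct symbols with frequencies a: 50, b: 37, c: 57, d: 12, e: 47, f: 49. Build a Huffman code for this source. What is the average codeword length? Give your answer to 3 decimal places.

2.575 bits/symbol

Probabilities are the counts divided by 252.
Repeatedly combine the two least-probable nodes; the expected code length is the sum of the merged weights.
merge 1/21 + 37/252 → 7/36
merge 47/252 + 7/36 → 8/21
merge 7/36 + 25/126 → 11/28
merge 19/84 + 8/21 → 17/28
merge 11/28 + 17/28 → 1
L = 7/36 + 8/21 + 11/28 + 17/28 + 1 = 649/252 ≈ 2.575 bits/symbol.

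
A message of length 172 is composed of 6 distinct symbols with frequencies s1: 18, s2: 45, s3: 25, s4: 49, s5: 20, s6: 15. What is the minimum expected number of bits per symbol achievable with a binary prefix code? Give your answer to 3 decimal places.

2.453 bits/symbol

Probabilities are the counts divided by 172.
Repeatedly combine the two least-probable nodes; the expected code length is the sum of the merged weights.
merge 15/172 + 9/86 → 33/172
merge 5/43 + 25/172 → 45/172
merge 33/172 + 45/172 → 39/86
merge 45/172 + 49/172 → 47/86
merge 39/86 + 47/86 → 1
L = 33/172 + 45/172 + 39/86 + 47/86 + 1 = 211/86 ≈ 2.453 bits/symbol.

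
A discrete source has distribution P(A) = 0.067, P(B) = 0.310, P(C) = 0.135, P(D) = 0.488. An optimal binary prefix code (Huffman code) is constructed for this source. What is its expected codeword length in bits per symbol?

Repeatedly combine the two least-probable nodes; the expected code length is the sum of the merged weights.
merge 67/1000 + 27/200 → 101/500
merge 101/500 + 31/100 → 64/125
merge 61/125 + 64/125 → 1
L = 101/500 + 64/125 + 1 = 857/500 = 1.714 bits/symbol.

1.714 bits/symbol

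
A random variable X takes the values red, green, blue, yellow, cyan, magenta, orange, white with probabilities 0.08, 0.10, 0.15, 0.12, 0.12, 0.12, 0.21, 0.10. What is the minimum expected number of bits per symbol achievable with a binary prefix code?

2.97 bits/symbol

Repeatedly combine the two least-probable nodes; the expected code length is the sum of the merged weights.
merge 2/25 + 1/10 → 9/50
merge 1/10 + 3/25 → 11/50
merge 3/25 + 3/25 → 6/25
merge 3/20 + 9/50 → 33/100
merge 21/100 + 11/50 → 43/100
merge 6/25 + 33/100 → 57/100
merge 43/100 + 57/100 → 1
L = 9/50 + 11/50 + 6/25 + 33/100 + 43/100 + 57/100 + 1 = 297/100 = 2.97 bits/symbol.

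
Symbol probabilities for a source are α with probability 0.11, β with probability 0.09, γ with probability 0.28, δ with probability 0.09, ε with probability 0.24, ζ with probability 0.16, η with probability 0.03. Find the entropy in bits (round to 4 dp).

H = −Σ pᵢ log₂ pᵢ.
−0.11·log₂(0.11) = 0.3503
−0.09·log₂(0.09) = 0.3127
−0.28·log₂(0.28) = 0.5142
−0.09·log₂(0.09) = 0.3127
−0.24·log₂(0.24) = 0.4941
−0.16·log₂(0.16) = 0.4230
−0.03·log₂(0.03) = 0.1518
Sum ≈ 2.5587 → 2.5587 bits.

2.5587 bits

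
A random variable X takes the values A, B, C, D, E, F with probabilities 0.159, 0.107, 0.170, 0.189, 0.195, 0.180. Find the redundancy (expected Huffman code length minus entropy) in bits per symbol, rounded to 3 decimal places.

Entropy H = −Σ p log₂ p ≈ 2.5609 bits.
Huffman merges: 107/1000+159/1000→133/500; 17/100+9/50→7/20; 189/1000+39/200→48/125; 133/500+7/20→77/125; 48/125+77/125→1. L = 327/125 ≈ 2.6160.
L − H = 2.6160 − 2.5609 = 0.055 bits.

0.055 bits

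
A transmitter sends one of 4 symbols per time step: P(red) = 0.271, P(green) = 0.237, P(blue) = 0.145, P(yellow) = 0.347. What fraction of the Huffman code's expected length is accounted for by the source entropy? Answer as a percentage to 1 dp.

Entropy H = −Σ p log₂ p ≈ 1.9365 bits.
Huffman merges: 29/200+237/1000→191/500; 271/1000+347/1000→309/500; 191/500+309/500→1. L = 2 ≈ 2.0000.
Efficiency = H/L = 1.9365/2.0000 = 96.8%.

96.8%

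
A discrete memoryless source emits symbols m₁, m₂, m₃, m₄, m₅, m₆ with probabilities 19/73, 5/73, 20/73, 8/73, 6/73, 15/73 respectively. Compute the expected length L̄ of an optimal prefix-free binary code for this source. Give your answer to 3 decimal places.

2.411 bits/symbol

Repeatedly combine the two least-probable nodes; the expected code length is the sum of the merged weights.
merge 5/73 + 6/73 → 11/73
merge 8/73 + 11/73 → 19/73
merge 15/73 + 19/73 → 34/73
merge 19/73 + 20/73 → 39/73
merge 34/73 + 39/73 → 1
L = 11/73 + 19/73 + 34/73 + 39/73 + 1 = 176/73 ≈ 2.411 bits/symbol.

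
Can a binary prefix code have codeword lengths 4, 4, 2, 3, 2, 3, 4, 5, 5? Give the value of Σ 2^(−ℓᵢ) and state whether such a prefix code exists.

With common denominator 2^5 = 32: Σ 2^(−ℓᵢ) = 2/32 + 2/32 + 8/32 + 4/32 + 8/32 + 4/32 + 2/32 + 1/32 + 1/32 = 32/32 = 1.
Kraft's inequality requires Σ ≤ 1; here Σ = 1 ≤ 1, so such a prefix code exists.

1; yes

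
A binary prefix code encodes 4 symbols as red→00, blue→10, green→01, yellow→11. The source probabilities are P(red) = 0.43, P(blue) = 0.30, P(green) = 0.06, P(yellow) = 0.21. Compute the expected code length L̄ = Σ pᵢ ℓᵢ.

2 bits/symbol

L̄ = Σ pᵢ·ℓᵢ = 0.43·2 + 0.30·2 + 0.06·2 + 0.21·2 = 2 bits/symbol.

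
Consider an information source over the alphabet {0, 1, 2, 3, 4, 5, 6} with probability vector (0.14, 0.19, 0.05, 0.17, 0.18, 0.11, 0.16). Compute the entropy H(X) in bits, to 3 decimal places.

H = −Σ pᵢ log₂ pᵢ.
−0.14·log₂(0.14) = 0.3971
−0.19·log₂(0.19) = 0.4552
−0.05·log₂(0.05) = 0.2161
−0.17·log₂(0.17) = 0.4346
−0.18·log₂(0.18) = 0.4453
−0.11·log₂(0.11) = 0.3503
−0.16·log₂(0.16) = 0.4230
Sum ≈ 2.7216 → 2.722 bits.

2.722 bits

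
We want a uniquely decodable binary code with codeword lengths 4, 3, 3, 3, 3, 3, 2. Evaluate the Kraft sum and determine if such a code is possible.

With common denominator 2^4 = 16: Σ 2^(−ℓᵢ) = 1/16 + 2/16 + 2/16 + 2/16 + 2/16 + 2/16 + 4/16 = 15/16 = 0.9375.
Kraft's inequality requires Σ ≤ 1; here Σ = 0.9375 ≤ 1, so such a prefix code exists.

0.9375; yes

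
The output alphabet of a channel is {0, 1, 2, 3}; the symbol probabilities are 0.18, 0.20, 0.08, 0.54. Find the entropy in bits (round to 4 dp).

H = −Σ pᵢ log₂ pᵢ.
−0.18·log₂(0.18) = 0.4453
−0.20·log₂(0.20) = 0.4644
−0.08·log₂(0.08) = 0.2915
−0.54·log₂(0.54) = 0.4800
Sum ≈ 1.6812 → 1.6812 bits.

1.6812 bits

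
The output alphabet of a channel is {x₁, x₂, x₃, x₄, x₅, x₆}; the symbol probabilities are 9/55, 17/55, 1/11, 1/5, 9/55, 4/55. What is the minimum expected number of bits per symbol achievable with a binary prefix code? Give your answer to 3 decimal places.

Repeatedly combine the two least-probable nodes; the expected code length is the sum of the merged weights.
merge 4/55 + 1/11 → 9/55
merge 9/55 + 9/55 → 18/55
merge 9/55 + 1/5 → 4/11
merge 17/55 + 18/55 → 7/11
merge 4/11 + 7/11 → 1
L = 9/55 + 18/55 + 4/11 + 7/11 + 1 = 137/55 ≈ 2.491 bits/symbol.

2.491 bits/symbol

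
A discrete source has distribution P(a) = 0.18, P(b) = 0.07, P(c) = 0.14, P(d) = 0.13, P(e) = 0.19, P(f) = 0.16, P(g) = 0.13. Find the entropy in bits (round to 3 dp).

2.755 bits

H = −Σ pᵢ log₂ pᵢ.
−0.18·log₂(0.18) = 0.4453
−0.07·log₂(0.07) = 0.2686
−0.14·log₂(0.14) = 0.3971
−0.13·log₂(0.13) = 0.3826
−0.19·log₂(0.19) = 0.4552
−0.16·log₂(0.16) = 0.4230
−0.13·log₂(0.13) = 0.3826
Sum ≈ 2.7545 → 2.755 bits.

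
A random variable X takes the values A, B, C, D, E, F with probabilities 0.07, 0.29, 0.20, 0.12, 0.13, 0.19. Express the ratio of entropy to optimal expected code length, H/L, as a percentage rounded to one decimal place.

Entropy H = −Σ p log₂ p ≈ 2.4558 bits.
Huffman merges: 7/100+3/25→19/100; 13/100+19/100→8/25; 19/100+1/5→39/100; 29/100+8/25→61/100; 39/100+61/100→1. L = 251/100 ≈ 2.5100.
Efficiency = H/L = 2.4558/2.5100 = 97.8%.

97.8%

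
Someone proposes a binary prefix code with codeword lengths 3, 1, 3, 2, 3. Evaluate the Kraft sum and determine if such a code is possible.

1.125; no

With common denominator 2^3 = 8: Σ 2^(−ℓᵢ) = 1/8 + 4/8 + 1/8 + 2/8 + 1/8 = 9/8 = 1.125.
Kraft's inequality requires Σ ≤ 1; here Σ = 1.125 > 1, so no such prefix code exists.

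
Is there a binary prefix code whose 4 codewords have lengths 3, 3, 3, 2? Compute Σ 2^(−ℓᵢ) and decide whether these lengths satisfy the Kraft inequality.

0.625; yes

With common denominator 2^3 = 8: Σ 2^(−ℓᵢ) = 1/8 + 1/8 + 1/8 + 2/8 = 5/8 = 0.625.
Kraft's inequality requires Σ ≤ 1; here Σ = 0.625 ≤ 1, so such a prefix code exists.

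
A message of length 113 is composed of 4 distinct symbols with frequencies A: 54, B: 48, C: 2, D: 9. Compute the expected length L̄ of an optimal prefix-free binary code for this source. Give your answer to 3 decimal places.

1.619 bits/symbol

Probabilities are the counts divided by 113.
Repeatedly combine the two least-probable nodes; the expected code length is the sum of the merged weights.
merge 2/113 + 9/113 → 11/113
merge 11/113 + 48/113 → 59/113
merge 54/113 + 59/113 → 1
L = 11/113 + 59/113 + 1 = 183/113 ≈ 1.619 bits/symbol.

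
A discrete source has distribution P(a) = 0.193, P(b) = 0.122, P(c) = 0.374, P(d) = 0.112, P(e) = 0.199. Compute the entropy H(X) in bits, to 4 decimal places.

2.1762 bits

H = −Σ pᵢ log₂ pᵢ.
−0.193·log₂(0.193) = 0.4581
−0.122·log₂(0.122) = 0.3703
−0.374·log₂(0.374) = 0.5307
−0.112·log₂(0.112) = 0.3537
−0.199·log₂(0.199) = 0.4635
Sum ≈ 2.1762 → 2.1762 bits.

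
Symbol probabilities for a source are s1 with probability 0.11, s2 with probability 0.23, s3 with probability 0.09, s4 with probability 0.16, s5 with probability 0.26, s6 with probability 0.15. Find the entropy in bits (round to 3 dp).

2.489 bits

H = −Σ pᵢ log₂ pᵢ.
−0.11·log₂(0.11) = 0.3503
−0.23·log₂(0.23) = 0.4877
−0.09·log₂(0.09) = 0.3127
−0.16·log₂(0.16) = 0.4230
−0.26·log₂(0.26) = 0.5053
−0.15·log₂(0.15) = 0.4105
Sum ≈ 2.4895 → 2.489 bits.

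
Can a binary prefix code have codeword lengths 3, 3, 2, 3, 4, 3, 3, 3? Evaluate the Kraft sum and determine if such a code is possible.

With common denominator 2^4 = 16: Σ 2^(−ℓᵢ) = 2/16 + 2/16 + 4/16 + 2/16 + 1/16 + 2/16 + 2/16 + 2/16 = 17/16 = 1.0625.
Kraft's inequality requires Σ ≤ 1; here Σ = 1.0625 > 1, so no such prefix code exists.

1.0625; no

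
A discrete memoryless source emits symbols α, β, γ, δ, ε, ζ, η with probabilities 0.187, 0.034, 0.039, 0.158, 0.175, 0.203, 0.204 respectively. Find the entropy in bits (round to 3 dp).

2.596 bits

H = −Σ pᵢ log₂ pᵢ.
−0.187·log₂(0.187) = 0.4523
−0.034·log₂(0.034) = 0.1659
−0.039·log₂(0.039) = 0.1825
−0.158·log₂(0.158) = 0.4206
−0.175·log₂(0.175) = 0.4401
−0.203·log₂(0.203) = 0.4670
−0.204·log₂(0.204) = 0.4678
Sum ≈ 2.5962 → 2.596 bits.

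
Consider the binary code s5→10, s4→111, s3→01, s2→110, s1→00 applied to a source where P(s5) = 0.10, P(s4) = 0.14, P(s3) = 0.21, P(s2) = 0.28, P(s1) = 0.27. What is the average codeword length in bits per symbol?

L̄ = Σ pᵢ·ℓᵢ = 0.10·2 + 0.14·3 + 0.21·2 + 0.28·3 + 0.27·2 = 2.42 bits/symbol.

2.42 bits/symbol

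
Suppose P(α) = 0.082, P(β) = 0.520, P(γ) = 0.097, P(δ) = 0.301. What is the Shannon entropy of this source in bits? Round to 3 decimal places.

H = −Σ pᵢ log₂ pᵢ.
−0.082·log₂(0.082) = 0.2959
−0.520·log₂(0.520) = 0.4906
−0.097·log₂(0.097) = 0.3265
−0.301·log₂(0.301) = 0.5214
Sum ≈ 1.6343 → 1.634 bits.

1.634 bits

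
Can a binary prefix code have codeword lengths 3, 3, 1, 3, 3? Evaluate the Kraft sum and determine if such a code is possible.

With common denominator 2^3 = 8: Σ 2^(−ℓᵢ) = 1/8 + 1/8 + 4/8 + 1/8 + 1/8 = 8/8 = 1.
Kraft's inequality requires Σ ≤ 1; here Σ = 1 ≤ 1, so such a prefix code exists.

1; yes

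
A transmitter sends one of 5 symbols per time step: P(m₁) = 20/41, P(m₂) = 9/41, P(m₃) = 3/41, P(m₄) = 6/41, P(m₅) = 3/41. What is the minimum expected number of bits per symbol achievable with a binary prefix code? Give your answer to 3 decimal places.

1.951 bits/symbol

Repeatedly combine the two least-probable nodes; the expected code length is the sum of the merged weights.
merge 3/41 + 3/41 → 6/41
merge 6/41 + 6/41 → 12/41
merge 9/41 + 12/41 → 21/41
merge 20/41 + 21/41 → 1
L = 6/41 + 12/41 + 21/41 + 1 = 80/41 ≈ 1.951 bits/symbol.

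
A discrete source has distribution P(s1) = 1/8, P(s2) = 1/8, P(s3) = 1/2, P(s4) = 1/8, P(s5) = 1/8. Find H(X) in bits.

Each probability is a power of 1/2, so log₂(1/p) is an integer.
H = Σ p·log₂(1/p) = 1/8·3 + 1/8·3 + 1/2·1 + 1/8·3 + 1/8·3 = 2 bits.

2 bits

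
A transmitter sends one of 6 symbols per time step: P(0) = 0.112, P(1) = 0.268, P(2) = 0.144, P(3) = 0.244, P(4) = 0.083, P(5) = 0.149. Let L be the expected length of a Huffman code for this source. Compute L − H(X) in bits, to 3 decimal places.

0.019 bits

Entropy H = −Σ p log₂ p ≈ 2.4693 bits.
Huffman merges: 83/1000+14/125→39/200; 18/125+149/1000→293/1000; 39/200+61/250→439/1000; 67/250+293/1000→561/1000; 439/1000+561/1000→1. L = 311/125 ≈ 2.4880.
L − H = 2.4880 − 2.4693 = 0.019 bits.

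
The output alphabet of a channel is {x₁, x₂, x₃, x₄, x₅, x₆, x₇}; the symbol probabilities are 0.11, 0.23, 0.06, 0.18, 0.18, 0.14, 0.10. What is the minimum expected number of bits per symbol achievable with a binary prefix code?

Repeatedly combine the two least-probable nodes; the expected code length is the sum of the merged weights.
merge 3/50 + 1/10 → 4/25
merge 11/100 + 7/50 → 1/4
merge 4/25 + 9/50 → 17/50
merge 9/50 + 23/100 → 41/100
merge 1/4 + 17/50 → 59/100
merge 41/100 + 59/100 → 1
L = 4/25 + 1/4 + 17/50 + 41/100 + 59/100 + 1 = 11/4 = 2.75 bits/symbol.

2.75 bits/symbol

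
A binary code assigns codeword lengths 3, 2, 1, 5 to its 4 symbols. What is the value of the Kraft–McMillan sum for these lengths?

With common denominator 2^5 = 32: Σ 2^(−ℓᵢ) = 4/32 + 8/32 + 16/32 + 1/32 = 29/32 = 0.90625.

0.90625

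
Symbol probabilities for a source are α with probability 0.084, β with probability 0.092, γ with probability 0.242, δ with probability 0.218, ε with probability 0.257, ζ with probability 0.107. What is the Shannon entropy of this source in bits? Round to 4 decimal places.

2.4401 bits

H = −Σ pᵢ log₂ pᵢ.
−0.084·log₂(0.084) = 0.3002
−0.092·log₂(0.092) = 0.3167
−0.242·log₂(0.242) = 0.4954
−0.218·log₂(0.218) = 0.4791
−0.257·log₂(0.257) = 0.5038
−0.107·log₂(0.107) = 0.3450
Sum ≈ 2.4401 → 2.4401 bits.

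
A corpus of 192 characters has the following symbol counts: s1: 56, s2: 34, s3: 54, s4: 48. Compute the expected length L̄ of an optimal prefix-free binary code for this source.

Probabilities are the counts divided by 192.
Repeatedly combine the two least-probable nodes; the expected code length is the sum of the merged weights.
merge 17/96 + 1/4 → 41/96
merge 9/32 + 7/24 → 55/96
merge 41/96 + 55/96 → 1
L = 41/96 + 55/96 + 1 = 2 bits/symbol.

2 bits/symbol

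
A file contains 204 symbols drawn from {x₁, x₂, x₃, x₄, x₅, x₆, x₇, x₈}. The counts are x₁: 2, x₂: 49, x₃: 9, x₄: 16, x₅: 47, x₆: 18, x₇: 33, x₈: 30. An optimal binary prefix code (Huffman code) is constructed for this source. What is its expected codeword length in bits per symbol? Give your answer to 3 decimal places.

Probabilities are the counts divided by 204.
Repeatedly combine the two least-probable nodes; the expected code length is the sum of the merged weights.
merge 1/102 + 3/68 → 11/204
merge 11/204 + 4/51 → 9/68
merge 3/34 + 9/68 → 15/68
merge 5/34 + 11/68 → 21/68
merge 15/68 + 47/204 → 23/51
merge 49/204 + 21/68 → 28/51
merge 23/51 + 28/51 → 1
L = 11/204 + 9/68 + 15/68 + 21/68 + 23/51 + 28/51 + 1 = 277/102 ≈ 2.716 bits/symbol.

2.716 bits/symbol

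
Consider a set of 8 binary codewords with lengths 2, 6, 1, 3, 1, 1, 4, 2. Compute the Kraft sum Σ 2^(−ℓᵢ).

With common denominator 2^6 = 64: Σ 2^(−ℓᵢ) = 16/64 + 1/64 + 32/64 + 8/64 + 32/64 + 32/64 + 4/64 + 16/64 = 141/64 = 2.203125.

2.203125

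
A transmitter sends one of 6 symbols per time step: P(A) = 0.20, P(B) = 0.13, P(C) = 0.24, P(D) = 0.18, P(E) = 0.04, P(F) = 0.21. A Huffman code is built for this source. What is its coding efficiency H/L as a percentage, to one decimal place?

Entropy H = −Σ p log₂ p ≈ 2.4450 bits.
Huffman merges: 1/25+13/100→17/100; 17/100+9/50→7/20; 1/5+21/100→41/100; 6/25+7/20→59/100; 41/100+59/100→1. L = 63/25 ≈ 2.5200.
Efficiency = H/L = 2.4450/2.5200 = 97.0%.

97.0%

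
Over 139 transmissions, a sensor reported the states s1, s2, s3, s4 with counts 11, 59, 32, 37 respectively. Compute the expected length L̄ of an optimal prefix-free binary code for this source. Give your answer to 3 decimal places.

1.885 bits/symbol

Probabilities are the counts divided by 139.
Repeatedly combine the two least-probable nodes; the expected code length is the sum of the merged weights.
merge 11/139 + 32/139 → 43/139
merge 37/139 + 43/139 → 80/139
merge 59/139 + 80/139 → 1
L = 43/139 + 80/139 + 1 = 262/139 ≈ 1.885 bits/symbol.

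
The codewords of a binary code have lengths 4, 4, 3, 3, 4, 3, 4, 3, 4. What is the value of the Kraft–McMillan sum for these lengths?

0.8125

With common denominator 2^4 = 16: Σ 2^(−ℓᵢ) = 1/16 + 1/16 + 2/16 + 2/16 + 1/16 + 2/16 + 1/16 + 2/16 + 1/16 = 13/16 = 0.8125.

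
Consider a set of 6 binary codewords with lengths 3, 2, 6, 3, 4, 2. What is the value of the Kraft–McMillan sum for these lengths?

0.828125

With common denominator 2^6 = 64: Σ 2^(−ℓᵢ) = 8/64 + 16/64 + 1/64 + 8/64 + 4/64 + 16/64 = 53/64 = 0.828125.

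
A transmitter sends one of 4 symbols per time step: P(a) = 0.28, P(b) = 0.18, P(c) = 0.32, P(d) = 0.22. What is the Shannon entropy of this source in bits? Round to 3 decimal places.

H = −Σ pᵢ log₂ pᵢ.
−0.28·log₂(0.28) = 0.5142
−0.18·log₂(0.18) = 0.4453
−0.32·log₂(0.32) = 0.5260
−0.22·log₂(0.22) = 0.4806
Sum ≈ 1.9661 → 1.966 bits.

1.966 bits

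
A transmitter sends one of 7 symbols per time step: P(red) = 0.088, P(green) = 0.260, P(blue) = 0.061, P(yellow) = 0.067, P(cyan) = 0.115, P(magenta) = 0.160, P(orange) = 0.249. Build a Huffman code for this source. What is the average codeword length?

Repeatedly combine the two least-probable nodes; the expected code length is the sum of the merged weights.
merge 61/1000 + 67/1000 → 16/125
merge 11/125 + 23/200 → 203/1000
merge 16/125 + 4/25 → 36/125
merge 203/1000 + 249/1000 → 113/250
merge 13/50 + 36/125 → 137/250
merge 113/250 + 137/250 → 1
L = 16/125 + 203/1000 + 36/125 + 113/250 + 137/250 + 1 = 2619/1000 = 2.619 bits/symbol.

2.619 bits/symbol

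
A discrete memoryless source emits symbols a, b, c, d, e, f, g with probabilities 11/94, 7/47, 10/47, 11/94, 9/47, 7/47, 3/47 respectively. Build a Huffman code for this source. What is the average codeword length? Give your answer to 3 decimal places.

2.777 bits/symbol

Repeatedly combine the two least-probable nodes; the expected code length is the sum of the merged weights.
merge 3/47 + 11/94 → 17/94
merge 11/94 + 7/47 → 25/94
merge 7/47 + 17/94 → 31/94
merge 9/47 + 10/47 → 19/47
merge 25/94 + 31/94 → 28/47
merge 19/47 + 28/47 → 1
L = 17/94 + 25/94 + 31/94 + 19/47 + 28/47 + 1 = 261/94 ≈ 2.777 bits/symbol.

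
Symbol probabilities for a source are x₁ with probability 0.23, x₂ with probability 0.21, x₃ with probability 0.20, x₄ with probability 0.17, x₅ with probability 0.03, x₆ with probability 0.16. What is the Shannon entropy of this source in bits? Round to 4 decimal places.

H = −Σ pᵢ log₂ pᵢ.
−0.23·log₂(0.23) = 0.4877
−0.21·log₂(0.21) = 0.4728
−0.20·log₂(0.20) = 0.4644
−0.17·log₂(0.17) = 0.4346
−0.03·log₂(0.03) = 0.1518
−0.16·log₂(0.16) = 0.4230
Sum ≈ 2.4342 → 2.4342 bits.

2.4342 bits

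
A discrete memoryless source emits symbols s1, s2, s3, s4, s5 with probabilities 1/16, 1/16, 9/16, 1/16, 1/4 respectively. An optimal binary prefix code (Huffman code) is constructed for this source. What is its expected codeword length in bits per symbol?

Repeatedly combine the two least-probable nodes; the expected code length is the sum of the merged weights.
merge 1/16 + 1/16 → 1/8
merge 1/16 + 1/8 → 3/16
merge 3/16 + 1/4 → 7/16
merge 7/16 + 9/16 → 1
L = 1/8 + 3/16 + 7/16 + 1 = 7/4 = 1.75 bits/symbol.

1.75 bits/symbol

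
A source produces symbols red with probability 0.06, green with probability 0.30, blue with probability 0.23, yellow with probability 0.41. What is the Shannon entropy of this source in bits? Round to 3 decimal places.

H = −Σ pᵢ log₂ pᵢ.
−0.06·log₂(0.06) = 0.2435
−0.30·log₂(0.30) = 0.5211
−0.23·log₂(0.23) = 0.4877
−0.41·log₂(0.41) = 0.5274
Sum ≈ 1.7797 → 1.780 bits.

1.780 bits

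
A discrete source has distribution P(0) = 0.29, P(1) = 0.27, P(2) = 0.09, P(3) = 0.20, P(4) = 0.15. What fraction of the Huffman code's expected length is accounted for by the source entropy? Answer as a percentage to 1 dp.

98.9%

Entropy H = −Σ p log₂ p ≈ 2.2155 bits.
Huffman merges: 9/100+3/20→6/25; 1/5+6/25→11/25; 27/100+29/100→14/25; 11/25+14/25→1. L = 56/25 ≈ 2.2400.
Efficiency = H/L = 2.2155/2.2400 = 98.9%.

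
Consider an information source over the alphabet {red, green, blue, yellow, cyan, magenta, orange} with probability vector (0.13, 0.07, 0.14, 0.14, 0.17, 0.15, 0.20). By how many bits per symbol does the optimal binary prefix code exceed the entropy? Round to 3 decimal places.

Entropy H = −Σ p log₂ p ≈ 2.7549 bits.
Huffman merges: 7/100+13/100→1/5; 7/50+7/50→7/25; 3/20+17/100→8/25; 1/5+1/5→2/5; 7/25+8/25→3/5; 2/5+3/5→1. L = 14/5 ≈ 2.8000.
L − H = 2.8000 − 2.7549 = 0.045 bits.

0.045 bits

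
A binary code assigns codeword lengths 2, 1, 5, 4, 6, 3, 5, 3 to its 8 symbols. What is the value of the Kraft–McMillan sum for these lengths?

1.140625

With common denominator 2^6 = 64: Σ 2^(−ℓᵢ) = 16/64 + 32/64 + 2/64 + 4/64 + 1/64 + 8/64 + 2/64 + 8/64 = 73/64 = 1.140625.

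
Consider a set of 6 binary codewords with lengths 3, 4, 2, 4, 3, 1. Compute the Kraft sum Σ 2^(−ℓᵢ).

1.125

With common denominator 2^4 = 16: Σ 2^(−ℓᵢ) = 2/16 + 1/16 + 4/16 + 1/16 + 2/16 + 8/16 = 18/16 = 1.125.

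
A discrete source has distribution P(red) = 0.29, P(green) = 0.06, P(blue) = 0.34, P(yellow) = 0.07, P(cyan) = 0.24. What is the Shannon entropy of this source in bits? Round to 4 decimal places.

H = −Σ pᵢ log₂ pᵢ.
−0.29·log₂(0.29) = 0.5179
−0.06·log₂(0.06) = 0.2435
−0.34·log₂(0.34) = 0.5292
−0.07·log₂(0.07) = 0.2686
−0.24·log₂(0.24) = 0.4941
Sum ≈ 2.0533 → 2.0533 bits.

2.0533 bits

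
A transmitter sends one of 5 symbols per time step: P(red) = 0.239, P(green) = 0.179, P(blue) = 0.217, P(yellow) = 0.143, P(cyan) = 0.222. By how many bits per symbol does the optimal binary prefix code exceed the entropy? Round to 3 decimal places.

0.023 bits

Entropy H = −Σ p log₂ p ≈ 2.2994 bits.
Huffman merges: 143/1000+179/1000→161/500; 217/1000+111/500→439/1000; 239/1000+161/500→561/1000; 439/1000+561/1000→1. L = 1161/500 ≈ 2.3220.
L − H = 2.3220 − 2.2994 = 0.023 bits.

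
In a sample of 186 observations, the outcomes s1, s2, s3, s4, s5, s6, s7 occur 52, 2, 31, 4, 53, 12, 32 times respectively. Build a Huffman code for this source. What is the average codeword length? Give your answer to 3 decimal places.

2.392 bits/symbol

Probabilities are the counts divided by 186.
Repeatedly combine the two least-probable nodes; the expected code length is the sum of the merged weights.
merge 1/93 + 2/93 → 1/31
merge 1/31 + 2/31 → 3/31
merge 3/31 + 1/6 → 49/186
merge 16/93 + 49/186 → 27/62
merge 26/93 + 53/186 → 35/62
merge 27/62 + 35/62 → 1
L = 1/31 + 3/31 + 49/186 + 27/62 + 35/62 + 1 = 445/186 ≈ 2.392 bits/symbol.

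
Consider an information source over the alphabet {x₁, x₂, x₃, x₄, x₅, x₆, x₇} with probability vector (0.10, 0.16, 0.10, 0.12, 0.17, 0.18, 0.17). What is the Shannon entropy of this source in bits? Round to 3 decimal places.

2.769 bits

H = −Σ pᵢ log₂ pᵢ.
−0.10·log₂(0.10) = 0.3322
−0.16·log₂(0.16) = 0.4230
−0.10·log₂(0.10) = 0.3322
−0.12·log₂(0.12) = 0.3671
−0.17·log₂(0.17) = 0.4346
−0.18·log₂(0.18) = 0.4453
−0.17·log₂(0.17) = 0.4346
Sum ≈ 2.7690 → 2.769 bits.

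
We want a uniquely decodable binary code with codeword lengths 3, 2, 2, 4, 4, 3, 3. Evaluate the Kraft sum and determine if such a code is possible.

With common denominator 2^4 = 16: Σ 2^(−ℓᵢ) = 2/16 + 4/16 + 4/16 + 1/16 + 1/16 + 2/16 + 2/16 = 16/16 = 1.
Kraft's inequality requires Σ ≤ 1; here Σ = 1 ≤ 1, so such a prefix code exists.

1; yes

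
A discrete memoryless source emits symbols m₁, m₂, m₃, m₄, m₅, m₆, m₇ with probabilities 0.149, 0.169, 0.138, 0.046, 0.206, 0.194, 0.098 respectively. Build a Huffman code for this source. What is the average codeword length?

Repeatedly combine the two least-probable nodes; the expected code length is the sum of the merged weights.
merge 23/500 + 49/500 → 18/125
merge 69/500 + 18/125 → 141/500
merge 149/1000 + 169/1000 → 159/500
merge 97/500 + 103/500 → 2/5
merge 141/500 + 159/500 → 3/5
merge 2/5 + 3/5 → 1
L = 18/125 + 141/500 + 159/500 + 2/5 + 3/5 + 1 = 343/125 = 2.744 bits/symbol.

2.744 bits/symbol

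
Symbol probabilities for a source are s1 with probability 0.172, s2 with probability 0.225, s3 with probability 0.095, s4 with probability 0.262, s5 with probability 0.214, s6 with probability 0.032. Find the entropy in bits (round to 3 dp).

2.385 bits

H = −Σ pᵢ log₂ pᵢ.
−0.172·log₂(0.172) = 0.4368
−0.225·log₂(0.225) = 0.4842
−0.095·log₂(0.095) = 0.3226
−0.262·log₂(0.262) = 0.5063
−0.214·log₂(0.214) = 0.4760
−0.032·log₂(0.032) = 0.1589
Sum ≈ 2.3848 → 2.385 bits.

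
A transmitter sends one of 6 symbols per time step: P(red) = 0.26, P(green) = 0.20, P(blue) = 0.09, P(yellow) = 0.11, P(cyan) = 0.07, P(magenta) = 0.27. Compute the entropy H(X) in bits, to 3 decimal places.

H = −Σ pᵢ log₂ pᵢ.
−0.26·log₂(0.26) = 0.5053
−0.20·log₂(0.20) = 0.4644
−0.09·log₂(0.09) = 0.3127
−0.11·log₂(0.11) = 0.3503
−0.07·log₂(0.07) = 0.2686
−0.27·log₂(0.27) = 0.5100
Sum ≈ 2.4112 → 2.411 bits.

2.411 bits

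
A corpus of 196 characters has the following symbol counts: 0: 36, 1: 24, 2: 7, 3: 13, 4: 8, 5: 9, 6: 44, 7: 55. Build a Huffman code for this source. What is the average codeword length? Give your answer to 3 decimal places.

Probabilities are the counts divided by 196.
Repeatedly combine the two least-probable nodes; the expected code length is the sum of the merged weights.
merge 1/28 + 2/49 → 15/196
merge 9/196 + 13/196 → 11/98
merge 15/196 + 11/98 → 37/196
merge 6/49 + 9/49 → 15/49
merge 37/196 + 11/49 → 81/196
merge 55/196 + 15/49 → 115/196
merge 81/196 + 115/196 → 1
L = 15/196 + 11/98 + 37/196 + 15/49 + 81/196 + 115/196 + 1 = 263/98 ≈ 2.684 bits/symbol.

2.684 bits/symbol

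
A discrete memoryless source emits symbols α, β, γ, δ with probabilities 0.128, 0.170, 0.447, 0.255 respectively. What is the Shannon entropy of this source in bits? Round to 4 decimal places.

1.8362 bits

H = −Σ pᵢ log₂ pᵢ.
−0.128·log₂(0.128) = 0.3796
−0.170·log₂(0.170) = 0.4346
−0.447·log₂(0.447) = 0.5193
−0.255·log₂(0.255) = 0.5027
Sum ≈ 1.8362 → 1.8362 bits.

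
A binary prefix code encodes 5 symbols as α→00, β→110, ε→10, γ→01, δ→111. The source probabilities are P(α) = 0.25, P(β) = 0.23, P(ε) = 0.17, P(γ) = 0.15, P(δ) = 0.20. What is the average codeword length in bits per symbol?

2.43 bits/symbol

L̄ = Σ pᵢ·ℓᵢ = 0.25·2 + 0.23·3 + 0.17·2 + 0.15·2 + 0.20·3 = 2.43 bits/symbol.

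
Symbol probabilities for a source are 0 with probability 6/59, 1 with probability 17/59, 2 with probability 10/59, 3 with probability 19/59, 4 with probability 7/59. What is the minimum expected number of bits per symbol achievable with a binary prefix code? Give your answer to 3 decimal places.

2.220 bits/symbol

Repeatedly combine the two least-probable nodes; the expected code length is the sum of the merged weights.
merge 6/59 + 7/59 → 13/59
merge 10/59 + 13/59 → 23/59
merge 17/59 + 19/59 → 36/59
merge 23/59 + 36/59 → 1
L = 13/59 + 23/59 + 36/59 + 1 = 131/59 ≈ 2.220 bits/symbol.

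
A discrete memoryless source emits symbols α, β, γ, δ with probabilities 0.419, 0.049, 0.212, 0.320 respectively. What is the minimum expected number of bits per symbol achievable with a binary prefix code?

Repeatedly combine the two least-probable nodes; the expected code length is the sum of the merged weights.
merge 49/1000 + 53/250 → 261/1000
merge 261/1000 + 8/25 → 581/1000
merge 419/1000 + 581/1000 → 1
L = 261/1000 + 581/1000 + 1 = 921/500 = 1.842 bits/symbol.

1.842 bits/symbol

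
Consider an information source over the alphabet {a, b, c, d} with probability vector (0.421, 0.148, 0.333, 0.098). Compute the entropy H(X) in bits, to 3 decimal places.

1.790 bits

H = −Σ pᵢ log₂ pᵢ.
−0.421·log₂(0.421) = 0.5255
−0.148·log₂(0.148) = 0.4079
−0.333·log₂(0.333) = 0.5283
−0.098·log₂(0.098) = 0.3284
Sum ≈ 1.7901 → 1.790 bits.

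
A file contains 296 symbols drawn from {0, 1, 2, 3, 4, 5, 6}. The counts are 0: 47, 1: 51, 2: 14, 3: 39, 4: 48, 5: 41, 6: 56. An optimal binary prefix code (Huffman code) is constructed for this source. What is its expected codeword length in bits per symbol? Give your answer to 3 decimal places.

2.811 bits/symbol

Probabilities are the counts divided by 296.
Repeatedly combine the two least-probable nodes; the expected code length is the sum of the merged weights.
merge 7/148 + 39/296 → 53/296
merge 41/296 + 47/296 → 11/37
merge 6/37 + 51/296 → 99/296
merge 53/296 + 7/37 → 109/296
merge 11/37 + 99/296 → 187/296
merge 109/296 + 187/296 → 1
L = 53/296 + 11/37 + 99/296 + 109/296 + 187/296 + 1 = 104/37 ≈ 2.811 bits/symbol.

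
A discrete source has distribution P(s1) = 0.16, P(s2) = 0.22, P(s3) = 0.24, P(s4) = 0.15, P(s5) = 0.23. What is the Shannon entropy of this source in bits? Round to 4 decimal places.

2.2959 bits

H = −Σ pᵢ log₂ pᵢ.
−0.16·log₂(0.16) = 0.4230
−0.22·log₂(0.22) = 0.4806
−0.24·log₂(0.24) = 0.4941
−0.15·log₂(0.15) = 0.4105
−0.23·log₂(0.23) = 0.4877
Sum ≈ 2.2959 → 2.2959 bits.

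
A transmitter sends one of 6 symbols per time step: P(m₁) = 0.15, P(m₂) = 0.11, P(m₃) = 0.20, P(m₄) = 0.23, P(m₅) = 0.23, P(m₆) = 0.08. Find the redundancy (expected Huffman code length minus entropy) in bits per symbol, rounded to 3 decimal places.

0.038 bits

Entropy H = −Σ p log₂ p ≈ 2.4921 bits.
Huffman merges: 2/25+11/100→19/100; 3/20+19/100→17/50; 1/5+23/100→43/100; 23/100+17/50→57/100; 43/100+57/100→1. L = 253/100 ≈ 2.5300.
L − H = 2.5300 − 2.4921 = 0.038 bits.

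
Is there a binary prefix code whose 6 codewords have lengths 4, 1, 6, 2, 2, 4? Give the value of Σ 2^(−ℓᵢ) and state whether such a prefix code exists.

With common denominator 2^6 = 64: Σ 2^(−ℓᵢ) = 4/64 + 32/64 + 1/64 + 16/64 + 16/64 + 4/64 = 73/64 = 1.140625.
Kraft's inequality requires Σ ≤ 1; here Σ = 1.140625 > 1, so no such prefix code exists.

1.140625; no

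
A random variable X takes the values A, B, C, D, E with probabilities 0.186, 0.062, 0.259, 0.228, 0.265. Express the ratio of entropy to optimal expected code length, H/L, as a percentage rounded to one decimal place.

Entropy H = −Σ p log₂ p ≈ 2.1989 bits.
Huffman merges: 31/500+93/500→31/125; 57/250+31/125→119/250; 259/1000+53/200→131/250; 119/250+131/250→1. L = 281/125 ≈ 2.2480.
Efficiency = H/L = 2.1989/2.2480 = 97.8%.

97.8%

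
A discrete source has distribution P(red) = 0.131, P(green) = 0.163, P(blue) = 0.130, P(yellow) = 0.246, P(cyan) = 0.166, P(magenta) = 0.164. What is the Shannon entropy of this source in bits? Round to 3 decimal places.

2.549 bits

H = −Σ pᵢ log₂ pᵢ.
−0.131·log₂(0.131) = 0.3841
−0.163·log₂(0.163) = 0.4266
−0.130·log₂(0.130) = 0.3826
−0.246·log₂(0.246) = 0.4977
−0.166·log₂(0.166) = 0.4301
−0.164·log₂(0.164) = 0.4278
Sum ≈ 2.5489 → 2.549 bits.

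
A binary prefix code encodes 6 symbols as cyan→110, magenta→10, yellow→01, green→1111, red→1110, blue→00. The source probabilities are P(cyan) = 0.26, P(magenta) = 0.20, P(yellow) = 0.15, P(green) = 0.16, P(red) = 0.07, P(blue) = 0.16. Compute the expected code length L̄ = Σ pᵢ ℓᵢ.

L̄ = Σ pᵢ·ℓᵢ = 0.26·3 + 0.20·2 + 0.15·2 + 0.16·4 + 0.07·4 + 0.16·2 = 2.72 bits/symbol.

2.72 bits/symbol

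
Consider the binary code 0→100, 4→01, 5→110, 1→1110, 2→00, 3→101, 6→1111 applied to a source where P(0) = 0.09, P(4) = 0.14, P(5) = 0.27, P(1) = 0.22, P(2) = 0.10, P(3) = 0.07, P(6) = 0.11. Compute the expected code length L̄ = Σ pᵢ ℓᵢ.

3.09 bits/symbol

L̄ = Σ pᵢ·ℓᵢ = 0.09·3 + 0.14·2 + 0.27·3 + 0.22·4 + 0.10·2 + 0.07·3 + 0.11·4 = 3.09 bits/symbol.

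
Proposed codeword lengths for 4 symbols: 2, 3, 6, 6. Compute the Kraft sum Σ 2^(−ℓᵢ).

0.40625

With common denominator 2^6 = 64: Σ 2^(−ℓᵢ) = 16/64 + 8/64 + 1/64 + 1/64 = 26/64 = 0.40625.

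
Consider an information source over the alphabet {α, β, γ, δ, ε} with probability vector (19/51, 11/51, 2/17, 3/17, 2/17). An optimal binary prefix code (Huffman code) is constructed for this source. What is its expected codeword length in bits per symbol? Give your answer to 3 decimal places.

Repeatedly combine the two least-probable nodes; the expected code length is the sum of the merged weights.
merge 2/17 + 2/17 → 4/17
merge 3/17 + 11/51 → 20/51
merge 4/17 + 19/51 → 31/51
merge 20/51 + 31/51 → 1
L = 4/17 + 20/51 + 31/51 + 1 = 38/17 ≈ 2.235 bits/symbol.

2.235 bits/symbol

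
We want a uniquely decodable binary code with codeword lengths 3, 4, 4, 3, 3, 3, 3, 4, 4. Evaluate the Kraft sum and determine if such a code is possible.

0.875; yes

With common denominator 2^4 = 16: Σ 2^(−ℓᵢ) = 2/16 + 1/16 + 1/16 + 2/16 + 2/16 + 2/16 + 2/16 + 1/16 + 1/16 = 14/16 = 0.875.
Kraft's inequality requires Σ ≤ 1; here Σ = 0.875 ≤ 1, so such a prefix code exists.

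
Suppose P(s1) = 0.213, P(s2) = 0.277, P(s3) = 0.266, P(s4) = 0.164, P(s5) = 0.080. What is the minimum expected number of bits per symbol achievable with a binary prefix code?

2.244 bits/symbol

Repeatedly combine the two least-probable nodes; the expected code length is the sum of the merged weights.
merge 2/25 + 41/250 → 61/250
merge 213/1000 + 61/250 → 457/1000
merge 133/500 + 277/1000 → 543/1000
merge 457/1000 + 543/1000 → 1
L = 61/250 + 457/1000 + 543/1000 + 1 = 561/250 = 2.244 bits/symbol.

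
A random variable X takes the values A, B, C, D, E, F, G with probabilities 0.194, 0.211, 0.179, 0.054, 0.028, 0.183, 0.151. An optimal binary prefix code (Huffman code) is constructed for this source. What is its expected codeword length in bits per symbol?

Repeatedly combine the two least-probable nodes; the expected code length is the sum of the merged weights.
merge 7/250 + 27/500 → 41/500
merge 41/500 + 151/1000 → 233/1000
merge 179/1000 + 183/1000 → 181/500
merge 97/500 + 211/1000 → 81/200
merge 233/1000 + 181/500 → 119/200
merge 81/200 + 119/200 → 1
L = 41/500 + 233/1000 + 181/500 + 81/200 + 119/200 + 1 = 2677/1000 = 2.677 bits/symbol.

2.677 bits/symbol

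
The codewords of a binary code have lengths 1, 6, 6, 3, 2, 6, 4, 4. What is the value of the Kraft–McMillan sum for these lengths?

1.046875

With common denominator 2^6 = 64: Σ 2^(−ℓᵢ) = 32/64 + 1/64 + 1/64 + 8/64 + 16/64 + 1/64 + 4/64 + 4/64 = 67/64 = 1.046875.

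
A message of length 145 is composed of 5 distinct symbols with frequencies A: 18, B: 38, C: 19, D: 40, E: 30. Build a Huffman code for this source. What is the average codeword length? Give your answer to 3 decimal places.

Probabilities are the counts divided by 145.
Repeatedly combine the two least-probable nodes; the expected code length is the sum of the merged weights.
merge 18/145 + 19/145 → 37/145
merge 6/29 + 37/145 → 67/145
merge 38/145 + 8/29 → 78/145
merge 67/145 + 78/145 → 1
L = 37/145 + 67/145 + 78/145 + 1 = 327/145 ≈ 2.255 bits/symbol.

2.255 bits/symbol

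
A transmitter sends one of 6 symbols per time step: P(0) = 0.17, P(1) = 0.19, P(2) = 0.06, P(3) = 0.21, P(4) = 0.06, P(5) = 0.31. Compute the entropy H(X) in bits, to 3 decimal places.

2.373 bits

H = −Σ pᵢ log₂ pᵢ.
−0.17·log₂(0.17) = 0.4346
−0.19·log₂(0.19) = 0.4552
−0.06·log₂(0.06) = 0.2435
−0.21·log₂(0.21) = 0.4728
−0.06·log₂(0.06) = 0.2435
−0.31·log₂(0.31) = 0.5238
Sum ≈ 2.3735 → 2.373 bits.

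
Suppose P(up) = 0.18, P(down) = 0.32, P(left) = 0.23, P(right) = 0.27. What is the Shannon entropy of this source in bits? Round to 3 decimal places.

H = −Σ pᵢ log₂ pᵢ.
−0.18·log₂(0.18) = 0.4453
−0.32·log₂(0.32) = 0.5260
−0.23·log₂(0.23) = 0.4877
−0.27·log₂(0.27) = 0.5100
Sum ≈ 1.9690 → 1.969 bits.

1.969 bits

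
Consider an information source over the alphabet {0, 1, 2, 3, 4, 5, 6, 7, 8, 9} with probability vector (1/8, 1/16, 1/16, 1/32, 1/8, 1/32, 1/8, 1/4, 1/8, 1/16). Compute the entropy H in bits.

Each probability is a power of 1/2, so log₂(1/p) is an integer.
H = Σ p·log₂(1/p) = 1/8·3 + 1/16·4 + 1/16·4 + 1/32·5 + 1/8·3 + 1/32·5 + 1/8·3 + 1/4·2 + 1/8·3 + 1/16·4 = 3.0625 bits.

3.0625 bits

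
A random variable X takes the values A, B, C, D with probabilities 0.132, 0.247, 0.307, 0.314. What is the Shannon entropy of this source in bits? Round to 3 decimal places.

1.932 bits

H = −Σ pᵢ log₂ pᵢ.
−0.132·log₂(0.132) = 0.3856
−0.247·log₂(0.247) = 0.4983
−0.307·log₂(0.307) = 0.5230
−0.314·log₂(0.314) = 0.5247
Sum ≈ 1.9317 → 1.932 bits.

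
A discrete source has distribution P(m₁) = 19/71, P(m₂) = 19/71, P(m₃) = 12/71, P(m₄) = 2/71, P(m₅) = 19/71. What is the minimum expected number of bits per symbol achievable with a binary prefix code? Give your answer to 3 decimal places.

2.197 bits/symbol

Repeatedly combine the two least-probable nodes; the expected code length is the sum of the merged weights.
merge 2/71 + 12/71 → 14/71
merge 14/71 + 19/71 → 33/71
merge 19/71 + 19/71 → 38/71
merge 33/71 + 38/71 → 1
L = 14/71 + 33/71 + 38/71 + 1 = 156/71 ≈ 2.197 bits/symbol.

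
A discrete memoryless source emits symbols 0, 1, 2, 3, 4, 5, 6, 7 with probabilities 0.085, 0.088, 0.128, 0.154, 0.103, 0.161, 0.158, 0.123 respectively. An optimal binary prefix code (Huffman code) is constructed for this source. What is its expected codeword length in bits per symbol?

Repeatedly combine the two least-probable nodes; the expected code length is the sum of the merged weights.
merge 17/200 + 11/125 → 173/1000
merge 103/1000 + 123/1000 → 113/500
merge 16/125 + 77/500 → 141/500
merge 79/500 + 161/1000 → 319/1000
merge 173/1000 + 113/500 → 399/1000
merge 141/500 + 319/1000 → 601/1000
merge 399/1000 + 601/1000 → 1
L = 173/1000 + 113/500 + 141/500 + 319/1000 + 399/1000 + 601/1000 + 1 = 3 bits/symbol.

3 bits/symbol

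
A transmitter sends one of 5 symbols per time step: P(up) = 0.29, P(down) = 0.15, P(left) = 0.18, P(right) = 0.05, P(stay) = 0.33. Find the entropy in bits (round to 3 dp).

H = −Σ pᵢ log₂ pᵢ.
−0.29·log₂(0.29) = 0.5179
−0.15·log₂(0.15) = 0.4105
−0.18·log₂(0.18) = 0.4453
−0.05·log₂(0.05) = 0.2161
−0.33·log₂(0.33) = 0.5278
Sum ≈ 2.1177 → 2.118 bits.

2.118 bits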